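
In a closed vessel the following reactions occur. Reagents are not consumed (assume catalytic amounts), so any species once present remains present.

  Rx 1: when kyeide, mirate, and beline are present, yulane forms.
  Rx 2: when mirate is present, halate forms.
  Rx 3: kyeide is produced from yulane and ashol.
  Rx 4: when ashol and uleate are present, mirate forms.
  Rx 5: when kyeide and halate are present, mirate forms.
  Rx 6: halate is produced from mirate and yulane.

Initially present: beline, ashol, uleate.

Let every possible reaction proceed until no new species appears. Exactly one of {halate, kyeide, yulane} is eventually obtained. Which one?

ashol and uleate present → mirate forms (Rx 4).
mirate present → halate forms (Rx 2).
kyeide would need yulane and ashol (Rx 3), but yulane never forms. yulane would need kyeide, mirate, and beline (Rx 1), but kyeide never forms.

halate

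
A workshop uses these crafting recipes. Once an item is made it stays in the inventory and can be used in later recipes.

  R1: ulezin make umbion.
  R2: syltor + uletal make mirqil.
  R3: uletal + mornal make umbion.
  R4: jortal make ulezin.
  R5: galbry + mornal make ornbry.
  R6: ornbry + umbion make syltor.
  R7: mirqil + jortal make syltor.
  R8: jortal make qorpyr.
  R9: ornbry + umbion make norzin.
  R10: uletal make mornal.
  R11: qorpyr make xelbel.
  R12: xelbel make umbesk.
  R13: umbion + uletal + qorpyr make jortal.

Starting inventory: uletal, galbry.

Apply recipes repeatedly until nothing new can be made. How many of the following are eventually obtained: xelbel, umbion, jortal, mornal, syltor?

Using R10, uletal makes mornal.
galbry + mornal → ornbry (R5).
uletal + mornal → umbion (R3).
Using R6, ornbry and umbion make syltor.
xelbel would need qorpyr (R11), but qorpyr is never obtained.
umbion: reached.
jortal would need umbion, uletal, and qorpyr (R13), but qorpyr is never obtained.
mornal: reached.
syltor: reached.
Reached: umbion, mornal, and syltor — 3 of the 5.

3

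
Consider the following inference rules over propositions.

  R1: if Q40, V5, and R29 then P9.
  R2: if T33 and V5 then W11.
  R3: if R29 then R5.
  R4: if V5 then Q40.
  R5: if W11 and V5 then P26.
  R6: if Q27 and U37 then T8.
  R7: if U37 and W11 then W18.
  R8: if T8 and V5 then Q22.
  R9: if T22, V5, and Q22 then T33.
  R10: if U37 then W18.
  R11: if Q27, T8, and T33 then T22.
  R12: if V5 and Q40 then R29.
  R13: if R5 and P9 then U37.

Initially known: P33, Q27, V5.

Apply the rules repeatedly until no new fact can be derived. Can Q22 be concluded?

Yes

From V5, R4 gives Q40.
V5 and Q40 hold, so R29 follows (R12).
R29 holds, so R5 follows (R3).
From Q40, V5, and R29, R1 gives P9.
From R5 and P9, R13 gives U37.
From Q27 and U37, R6 gives T8.
From T8 and V5, R8 gives Q22.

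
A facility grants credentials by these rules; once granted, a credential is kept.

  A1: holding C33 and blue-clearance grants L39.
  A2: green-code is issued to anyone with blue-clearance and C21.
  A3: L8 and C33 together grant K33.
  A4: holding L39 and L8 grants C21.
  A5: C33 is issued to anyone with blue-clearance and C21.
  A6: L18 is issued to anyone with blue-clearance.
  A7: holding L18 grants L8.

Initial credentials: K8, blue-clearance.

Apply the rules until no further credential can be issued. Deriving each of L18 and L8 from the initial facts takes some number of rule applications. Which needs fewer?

L18: Holding blue-clearance grants L18 (A6). [1 rule application]
L8: Holding blue-clearance grants L18 (A6). Holding L18 grants L8 (A7). [2 rule applications]
L18 needs fewer.

L18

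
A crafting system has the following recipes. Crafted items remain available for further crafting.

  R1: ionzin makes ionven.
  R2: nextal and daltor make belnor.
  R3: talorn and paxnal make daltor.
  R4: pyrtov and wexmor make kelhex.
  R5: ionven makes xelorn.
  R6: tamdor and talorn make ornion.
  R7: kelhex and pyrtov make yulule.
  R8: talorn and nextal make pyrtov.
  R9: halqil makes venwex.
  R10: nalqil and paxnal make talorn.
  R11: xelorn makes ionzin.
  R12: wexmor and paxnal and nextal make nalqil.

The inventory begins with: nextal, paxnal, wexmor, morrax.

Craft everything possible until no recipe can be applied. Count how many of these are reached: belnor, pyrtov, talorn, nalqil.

4

Using R12, wexmor, paxnal, and nextal make nalqil.
Using R10, nalqil and paxnal make talorn.
Using R3, talorn and paxnal make daltor.
Using R8, talorn and nextal make pyrtov.
Using R2, nextal and daltor make belnor.
belnor: reached.
pyrtov: reached.
talorn: reached.
nalqil: reached.
All 4 are reached.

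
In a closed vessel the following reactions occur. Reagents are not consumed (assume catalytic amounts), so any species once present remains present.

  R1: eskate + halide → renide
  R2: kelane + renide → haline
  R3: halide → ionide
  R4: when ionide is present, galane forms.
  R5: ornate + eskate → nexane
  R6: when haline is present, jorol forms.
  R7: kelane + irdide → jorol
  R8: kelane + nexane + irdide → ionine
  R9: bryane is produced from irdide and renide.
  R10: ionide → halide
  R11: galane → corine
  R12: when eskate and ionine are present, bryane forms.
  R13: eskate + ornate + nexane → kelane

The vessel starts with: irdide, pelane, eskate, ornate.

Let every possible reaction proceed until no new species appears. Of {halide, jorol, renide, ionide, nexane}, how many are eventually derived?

2

ornate and eskate present → nexane forms (R5).
eskate, ornate, and nexane present → kelane forms (R13).
kelane and irdide present → jorol forms (R7).
halide would need ionide (R10), but ionide never forms.
jorol: reached.
renide would need eskate and halide (R1), but halide never forms.
ionide would need halide (R3), but halide never forms.
nexane: reached.
Reached: jorol and nexane — 2 of the 5.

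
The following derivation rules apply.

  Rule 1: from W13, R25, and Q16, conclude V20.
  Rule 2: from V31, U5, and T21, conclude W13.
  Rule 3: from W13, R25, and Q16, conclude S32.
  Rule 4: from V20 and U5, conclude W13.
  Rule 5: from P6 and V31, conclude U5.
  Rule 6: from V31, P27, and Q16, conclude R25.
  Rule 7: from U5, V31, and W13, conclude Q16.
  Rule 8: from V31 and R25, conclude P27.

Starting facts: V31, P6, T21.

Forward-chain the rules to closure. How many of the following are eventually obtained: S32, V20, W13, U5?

2

P6 and V31 hold, so U5 follows (Rule 5).
From V31, U5, and T21, Rule 2 gives W13.
S32 would need W13, R25, and Q16 (Rule 3), but R25 is never established.
V20 would need W13, R25, and Q16 (Rule 1), but R25 is never established.
W13: reached.
U5: reached.
Reached: W13 and U5 — 2 of the 4.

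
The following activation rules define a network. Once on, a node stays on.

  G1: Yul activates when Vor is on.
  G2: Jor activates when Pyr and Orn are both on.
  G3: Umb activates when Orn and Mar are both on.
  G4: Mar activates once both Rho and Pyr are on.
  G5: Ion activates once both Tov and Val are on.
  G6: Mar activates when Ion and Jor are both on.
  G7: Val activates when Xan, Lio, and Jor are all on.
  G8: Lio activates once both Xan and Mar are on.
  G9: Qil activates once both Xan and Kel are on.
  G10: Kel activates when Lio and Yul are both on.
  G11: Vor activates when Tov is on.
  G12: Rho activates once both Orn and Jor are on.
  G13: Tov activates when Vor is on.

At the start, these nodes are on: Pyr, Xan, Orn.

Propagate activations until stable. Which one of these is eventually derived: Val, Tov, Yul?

G2: Pyr and Orn on → Jor on.
G12: Orn and Jor on → Rho on.
G4: Rho and Pyr on → Mar on.
Xan and Mar are on, so Lio activates (G8).
Xan, Lio, and Jor are on, so Val activates (G7).
Tov would need Vor (G13), but Vor never turns on. Yul would need Vor (G1), but Vor never turns on.

Val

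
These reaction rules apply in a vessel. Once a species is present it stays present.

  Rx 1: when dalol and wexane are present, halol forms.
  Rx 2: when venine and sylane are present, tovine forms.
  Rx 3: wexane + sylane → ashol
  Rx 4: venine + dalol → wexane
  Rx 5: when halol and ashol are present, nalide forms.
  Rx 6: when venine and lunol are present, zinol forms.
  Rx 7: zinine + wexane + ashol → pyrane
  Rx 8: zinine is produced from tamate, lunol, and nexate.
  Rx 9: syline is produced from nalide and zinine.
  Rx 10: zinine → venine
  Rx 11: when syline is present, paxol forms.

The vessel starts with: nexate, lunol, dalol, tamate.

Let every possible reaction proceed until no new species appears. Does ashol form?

No

ashol would need wexane and sylane (Rx 3), but sylane never forms.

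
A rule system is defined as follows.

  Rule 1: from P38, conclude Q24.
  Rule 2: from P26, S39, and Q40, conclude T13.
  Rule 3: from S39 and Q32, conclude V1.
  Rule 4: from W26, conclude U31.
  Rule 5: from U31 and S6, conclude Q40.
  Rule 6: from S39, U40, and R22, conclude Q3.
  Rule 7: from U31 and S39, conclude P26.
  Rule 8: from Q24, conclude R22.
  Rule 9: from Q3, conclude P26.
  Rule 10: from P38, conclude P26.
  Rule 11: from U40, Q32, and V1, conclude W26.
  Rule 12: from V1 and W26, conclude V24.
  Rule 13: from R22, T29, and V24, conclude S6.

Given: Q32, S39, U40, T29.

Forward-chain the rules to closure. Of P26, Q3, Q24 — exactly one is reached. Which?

P26

S39 and Q32 hold, so V1 follows (Rule 3).
U40, Q32, and V1 hold, so W26 follows (Rule 11).
W26 holds, so U31 follows (Rule 4).
U31 and S39 hold, so P26 follows (Rule 7).
Q3 would need S39, U40, and R22 (Rule 6), but R22 is never established. Q24 would need P38 (Rule 1), but P38 is never established.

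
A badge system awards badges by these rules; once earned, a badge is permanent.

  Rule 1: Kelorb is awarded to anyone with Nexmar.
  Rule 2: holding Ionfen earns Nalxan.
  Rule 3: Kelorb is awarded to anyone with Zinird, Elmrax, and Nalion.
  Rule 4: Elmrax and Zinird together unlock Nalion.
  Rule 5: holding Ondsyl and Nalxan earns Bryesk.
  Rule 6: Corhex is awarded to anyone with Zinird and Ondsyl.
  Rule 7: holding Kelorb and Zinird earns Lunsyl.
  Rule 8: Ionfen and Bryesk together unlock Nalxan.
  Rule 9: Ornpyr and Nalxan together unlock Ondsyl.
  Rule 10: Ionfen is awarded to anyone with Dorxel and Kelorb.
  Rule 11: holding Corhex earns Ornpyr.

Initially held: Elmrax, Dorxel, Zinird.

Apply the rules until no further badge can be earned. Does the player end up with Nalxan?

Yes

With Elmrax and Zinird, Nalion is earned (Rule 4).
With Zinird, Elmrax, and Nalion, Kelorb is earned (Rule 3).
With Dorxel and Kelorb, Ionfen is earned (Rule 10).
With Ionfen, Nalxan is earned (Rule 2).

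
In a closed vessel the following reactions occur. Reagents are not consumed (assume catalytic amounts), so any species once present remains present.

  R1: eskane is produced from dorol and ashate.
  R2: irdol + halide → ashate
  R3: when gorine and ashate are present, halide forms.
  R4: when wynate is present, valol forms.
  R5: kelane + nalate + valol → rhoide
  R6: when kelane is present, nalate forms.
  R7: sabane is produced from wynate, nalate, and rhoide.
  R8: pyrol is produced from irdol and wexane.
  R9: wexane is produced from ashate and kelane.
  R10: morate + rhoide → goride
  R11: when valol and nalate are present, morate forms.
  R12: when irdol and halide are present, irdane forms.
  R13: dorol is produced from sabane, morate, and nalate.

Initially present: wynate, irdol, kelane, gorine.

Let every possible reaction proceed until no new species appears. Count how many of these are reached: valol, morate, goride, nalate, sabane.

5

kelane present → nalate forms (R6).
wynate present → valol forms (R4).
kelane, nalate, and valol present → rhoide forms (R5).
valol and nalate present → morate forms (R11).
morate and rhoide present → goride forms (R10).
wynate, nalate, and rhoide present → sabane forms (R7).
valol: reached.
morate: reached.
goride: reached.
nalate: reached.
sabane: reached.
All 5 are reached.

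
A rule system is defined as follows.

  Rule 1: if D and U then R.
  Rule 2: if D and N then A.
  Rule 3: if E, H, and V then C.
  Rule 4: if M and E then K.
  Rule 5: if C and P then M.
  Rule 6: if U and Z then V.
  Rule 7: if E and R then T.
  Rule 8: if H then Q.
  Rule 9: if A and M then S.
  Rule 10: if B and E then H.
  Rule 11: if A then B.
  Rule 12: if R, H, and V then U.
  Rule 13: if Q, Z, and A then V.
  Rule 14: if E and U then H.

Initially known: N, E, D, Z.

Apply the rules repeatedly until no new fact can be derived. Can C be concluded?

Yes

D and N hold, so A follows (Rule 2).
From A, Rule 11 gives B.
From B and E, Rule 10 gives H.
From H, Rule 8 gives Q.
From Q, Z, and A, Rule 13 gives V.
E, H, and V hold, so C follows (Rule 3).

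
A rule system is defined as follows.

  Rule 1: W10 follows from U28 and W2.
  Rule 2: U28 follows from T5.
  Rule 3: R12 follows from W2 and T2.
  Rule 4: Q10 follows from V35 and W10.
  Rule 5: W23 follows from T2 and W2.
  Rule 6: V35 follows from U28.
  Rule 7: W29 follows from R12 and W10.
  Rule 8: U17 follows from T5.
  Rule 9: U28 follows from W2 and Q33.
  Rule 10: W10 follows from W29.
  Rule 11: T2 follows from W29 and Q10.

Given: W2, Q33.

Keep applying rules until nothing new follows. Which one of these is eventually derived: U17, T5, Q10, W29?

W2 and Q33 hold, so U28 follows (Rule 9).
From U28, Rule 6 gives V35.
U28 and W2 hold, so W10 follows (Rule 1).
V35 and W10 hold, so Q10 follows (Rule 4).
No rule produces T5, and it is not given. W29 would need R12 and W10 (Rule 7), but R12 is never established. U17 would need T5 (Rule 8), but T5 is never established.

Q10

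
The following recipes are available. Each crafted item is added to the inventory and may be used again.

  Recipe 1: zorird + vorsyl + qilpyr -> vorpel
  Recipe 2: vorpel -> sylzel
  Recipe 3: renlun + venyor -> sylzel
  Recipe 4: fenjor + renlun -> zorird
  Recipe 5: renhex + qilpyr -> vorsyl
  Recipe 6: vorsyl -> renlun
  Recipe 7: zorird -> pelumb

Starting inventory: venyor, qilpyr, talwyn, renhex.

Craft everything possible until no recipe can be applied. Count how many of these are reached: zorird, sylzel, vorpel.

renhex + qilpyr -> vorsyl (Recipe 5).
vorsyl -> renlun (Recipe 6).
renlun + venyor -> sylzel (Recipe 3).
zorird would need fenjor and renlun (Recipe 4), but fenjor is never obtained.
sylzel: reached.
vorpel would need zorird, vorsyl, and qilpyr (Recipe 1), but zorird is never obtained.
Reached: sylzel — 1 of the 3.

1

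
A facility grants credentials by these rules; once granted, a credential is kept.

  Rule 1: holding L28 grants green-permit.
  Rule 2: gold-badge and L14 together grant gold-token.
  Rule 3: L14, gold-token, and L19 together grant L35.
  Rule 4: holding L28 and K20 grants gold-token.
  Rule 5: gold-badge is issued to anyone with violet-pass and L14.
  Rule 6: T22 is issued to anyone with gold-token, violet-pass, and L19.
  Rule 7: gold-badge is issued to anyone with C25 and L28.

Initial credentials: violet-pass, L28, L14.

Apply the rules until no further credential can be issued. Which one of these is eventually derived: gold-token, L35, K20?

Holding violet-pass and L14 grants gold-badge (Rule 5).
Holding gold-badge and L14 grants gold-token (Rule 2).
L35 would need L14, gold-token, and L19 (Rule 3), but L19 is never granted. No rule produces K20, and it is not given.

gold-token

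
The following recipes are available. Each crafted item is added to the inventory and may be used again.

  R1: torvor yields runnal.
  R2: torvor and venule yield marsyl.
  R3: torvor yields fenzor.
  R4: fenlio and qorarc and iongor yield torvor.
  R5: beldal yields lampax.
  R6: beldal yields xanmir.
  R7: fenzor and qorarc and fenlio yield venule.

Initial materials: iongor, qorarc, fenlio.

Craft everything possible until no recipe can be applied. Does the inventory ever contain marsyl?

fenlio and qorarc and iongor → torvor (R4).
Using R3, torvor makes fenzor.
fenzor and qorarc and fenlio → venule (R7).
Using R2, torvor and venule make marsyl.

Yes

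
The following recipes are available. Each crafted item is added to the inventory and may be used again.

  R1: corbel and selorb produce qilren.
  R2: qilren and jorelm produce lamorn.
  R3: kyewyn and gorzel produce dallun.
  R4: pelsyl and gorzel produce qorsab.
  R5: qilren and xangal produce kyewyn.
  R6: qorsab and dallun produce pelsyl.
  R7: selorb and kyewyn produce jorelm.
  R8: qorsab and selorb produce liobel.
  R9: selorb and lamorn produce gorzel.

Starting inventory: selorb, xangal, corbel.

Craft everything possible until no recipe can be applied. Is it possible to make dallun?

Yes

Using R1, corbel and selorb make qilren.
qilren and xangal → kyewyn (R5).
Using R7, selorb and kyewyn make jorelm.
Using R2, qilren and jorelm make lamorn.
selorb and lamorn → gorzel (R9).
Using R3, kyewyn and gorzel make dallun.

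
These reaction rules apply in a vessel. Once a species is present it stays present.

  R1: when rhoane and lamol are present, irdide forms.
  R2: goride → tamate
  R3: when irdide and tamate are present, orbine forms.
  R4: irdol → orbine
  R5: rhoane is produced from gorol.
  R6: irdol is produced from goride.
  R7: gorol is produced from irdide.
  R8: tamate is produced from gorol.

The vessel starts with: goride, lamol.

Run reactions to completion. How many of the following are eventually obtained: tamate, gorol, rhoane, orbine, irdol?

goride present → tamate forms (R2).
goride present → irdol forms (R6).
irdol present → orbine forms (R4).
tamate: reached.
gorol would need irdide (R7), but irdide never forms.
rhoane would need gorol (R5), but gorol never forms.
orbine: reached.
irdol: reached.
Reached: tamate, orbine, and irdol — 3 of the 5.

3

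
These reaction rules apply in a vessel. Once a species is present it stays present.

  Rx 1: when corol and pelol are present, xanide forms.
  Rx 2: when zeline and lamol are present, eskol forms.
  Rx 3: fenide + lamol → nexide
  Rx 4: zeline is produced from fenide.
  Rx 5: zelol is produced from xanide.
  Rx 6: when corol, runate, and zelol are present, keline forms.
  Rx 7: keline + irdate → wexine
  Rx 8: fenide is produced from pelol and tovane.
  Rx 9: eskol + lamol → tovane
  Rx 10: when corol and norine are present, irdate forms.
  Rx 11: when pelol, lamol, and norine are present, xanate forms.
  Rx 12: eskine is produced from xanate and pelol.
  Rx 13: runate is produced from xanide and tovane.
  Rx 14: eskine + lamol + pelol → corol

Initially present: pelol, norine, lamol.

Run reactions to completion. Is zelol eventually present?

pelol, lamol, and norine present → xanate forms (Rx 11).
xanate and pelol present → eskine forms (Rx 12).
eskine, lamol, and pelol present → corol forms (Rx 14).
corol and pelol present → xanide forms (Rx 1).
xanide present → zelol forms (Rx 5).

Yes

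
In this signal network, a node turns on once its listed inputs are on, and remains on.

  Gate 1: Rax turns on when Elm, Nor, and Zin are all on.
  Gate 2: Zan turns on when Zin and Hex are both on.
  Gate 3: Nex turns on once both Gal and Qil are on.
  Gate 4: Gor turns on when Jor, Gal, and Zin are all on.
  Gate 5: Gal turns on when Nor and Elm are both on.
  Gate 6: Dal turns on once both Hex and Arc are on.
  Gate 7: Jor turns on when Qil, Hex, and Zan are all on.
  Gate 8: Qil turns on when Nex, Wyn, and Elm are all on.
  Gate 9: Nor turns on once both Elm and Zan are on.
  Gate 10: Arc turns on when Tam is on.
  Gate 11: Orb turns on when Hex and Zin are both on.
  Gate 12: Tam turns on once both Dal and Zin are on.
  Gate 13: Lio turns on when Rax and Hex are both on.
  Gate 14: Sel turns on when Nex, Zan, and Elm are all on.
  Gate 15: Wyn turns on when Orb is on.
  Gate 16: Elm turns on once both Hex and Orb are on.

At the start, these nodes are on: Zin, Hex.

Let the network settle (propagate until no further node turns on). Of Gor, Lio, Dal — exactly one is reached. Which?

Zin and Hex are on, so Zan turns on (Gate 2).
Gate 11: Hex and Zin on → Orb on.
Hex and Orb are on, so Elm turns on (Gate 16).
Elm and Zan are on, so Nor turns on (Gate 9).
Elm, Nor, and Zin are on, so Rax turns on (Gate 1).
Gate 13: Rax and Hex on → Lio on.
Dal would need Hex and Arc (Gate 6), but Arc never turns on. Gor would need Jor, Gal, and Zin (Gate 4), but Jor never turns on.

Lio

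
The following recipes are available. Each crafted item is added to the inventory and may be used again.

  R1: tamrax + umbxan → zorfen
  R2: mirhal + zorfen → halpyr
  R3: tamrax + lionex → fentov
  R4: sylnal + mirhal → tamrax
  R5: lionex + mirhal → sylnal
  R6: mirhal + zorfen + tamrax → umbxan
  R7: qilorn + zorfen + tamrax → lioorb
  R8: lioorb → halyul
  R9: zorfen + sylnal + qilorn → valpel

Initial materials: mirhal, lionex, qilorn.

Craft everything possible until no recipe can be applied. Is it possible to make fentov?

Yes

lionex + mirhal → sylnal (R5).
sylnal + mirhal → tamrax (R4).
Using R3, tamrax and lionex make fentov.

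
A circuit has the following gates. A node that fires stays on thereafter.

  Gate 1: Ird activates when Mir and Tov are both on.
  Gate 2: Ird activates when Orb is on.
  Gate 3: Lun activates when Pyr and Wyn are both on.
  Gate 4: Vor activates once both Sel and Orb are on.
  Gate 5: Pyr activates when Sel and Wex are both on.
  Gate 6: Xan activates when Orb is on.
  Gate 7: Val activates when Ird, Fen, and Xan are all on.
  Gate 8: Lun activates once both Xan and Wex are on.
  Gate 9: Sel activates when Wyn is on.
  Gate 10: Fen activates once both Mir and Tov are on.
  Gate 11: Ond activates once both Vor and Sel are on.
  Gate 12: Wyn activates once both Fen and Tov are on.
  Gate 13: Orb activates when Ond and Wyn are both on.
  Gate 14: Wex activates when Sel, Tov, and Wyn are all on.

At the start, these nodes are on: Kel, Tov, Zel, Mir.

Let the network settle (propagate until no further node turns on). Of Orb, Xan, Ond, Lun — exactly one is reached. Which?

Lun

Gate 10: Mir and Tov on → Fen on.
Fen and Tov are on, so Wyn activates (Gate 12).
Gate 9: Wyn on → Sel on.
Gate 14: Sel, Tov, and Wyn on → Wex on.
Gate 5: Sel and Wex on → Pyr on.
Pyr and Wyn are on, so Lun activates (Gate 3).
Xan would need Orb (Gate 6), but Orb never turns on. Orb would need Ond and Wyn (Gate 13), but Ond never turns on. Ond would need Vor and Sel (Gate 11), but Vor never turns on.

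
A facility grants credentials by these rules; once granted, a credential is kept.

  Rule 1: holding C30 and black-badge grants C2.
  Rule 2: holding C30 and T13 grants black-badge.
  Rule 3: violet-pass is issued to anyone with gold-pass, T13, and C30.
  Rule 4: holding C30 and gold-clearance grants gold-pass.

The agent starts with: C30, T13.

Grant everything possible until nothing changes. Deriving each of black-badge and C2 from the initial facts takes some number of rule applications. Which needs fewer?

black-badge: Holding C30 and T13 grants black-badge (Rule 2). [1 rule application]
C2: Holding C30 and T13 grants black-badge (Rule 2). Holding C30 and black-badge grants C2 (Rule 1). [2 rule applications]
black-badge needs fewer.

black-badge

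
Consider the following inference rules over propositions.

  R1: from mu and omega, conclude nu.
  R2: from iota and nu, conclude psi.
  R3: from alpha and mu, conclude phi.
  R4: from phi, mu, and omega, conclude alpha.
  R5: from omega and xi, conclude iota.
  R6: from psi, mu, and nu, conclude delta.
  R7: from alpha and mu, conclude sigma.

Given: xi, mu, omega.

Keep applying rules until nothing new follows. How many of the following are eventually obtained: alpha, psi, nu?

From mu and omega, R1 gives nu.
omega and xi hold, so iota follows (R5).
From iota and nu, R2 gives psi.
alpha would need phi, mu, and omega (R4), but phi is never established.
psi: reached.
nu: reached.
Reached: psi and nu — 2 of the 3.

2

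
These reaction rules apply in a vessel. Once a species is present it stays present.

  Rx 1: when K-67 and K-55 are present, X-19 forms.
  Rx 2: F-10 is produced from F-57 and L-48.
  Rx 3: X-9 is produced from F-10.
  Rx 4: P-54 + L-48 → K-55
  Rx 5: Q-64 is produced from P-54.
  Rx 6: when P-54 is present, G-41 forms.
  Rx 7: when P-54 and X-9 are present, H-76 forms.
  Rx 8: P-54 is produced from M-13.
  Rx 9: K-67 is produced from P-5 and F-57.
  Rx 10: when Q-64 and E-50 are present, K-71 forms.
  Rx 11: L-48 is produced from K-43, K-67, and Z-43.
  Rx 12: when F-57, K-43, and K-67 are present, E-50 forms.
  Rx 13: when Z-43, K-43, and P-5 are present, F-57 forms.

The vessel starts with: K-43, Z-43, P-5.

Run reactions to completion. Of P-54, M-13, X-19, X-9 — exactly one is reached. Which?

Z-43, K-43, and P-5 present → F-57 forms (Rx 13).
P-5 and F-57 present → K-67 forms (Rx 9).
K-43, K-67, and Z-43 present → L-48 forms (Rx 11).
F-57 and L-48 present → F-10 forms (Rx 2).
F-10 present → X-9 forms (Rx 3).
No rule produces M-13, and it is not given. P-54 would need M-13 (Rx 8), but M-13 never forms. X-19 would need K-67 and K-55 (Rx 1), but K-55 never forms.

X-9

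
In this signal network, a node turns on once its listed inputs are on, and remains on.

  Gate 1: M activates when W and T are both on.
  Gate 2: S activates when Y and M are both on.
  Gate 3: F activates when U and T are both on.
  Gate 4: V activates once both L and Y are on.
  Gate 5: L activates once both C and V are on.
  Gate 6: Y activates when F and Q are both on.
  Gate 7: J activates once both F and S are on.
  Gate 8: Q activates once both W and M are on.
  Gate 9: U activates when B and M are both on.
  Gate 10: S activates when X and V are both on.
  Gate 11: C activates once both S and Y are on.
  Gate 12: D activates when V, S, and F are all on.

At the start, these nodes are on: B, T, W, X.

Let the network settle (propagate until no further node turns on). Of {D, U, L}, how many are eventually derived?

1

W and T are on, so M activates (Gate 1).
B and M are on, so U activates (Gate 9).
D would need V, S, and F (Gate 12), but V never turns on.
U: reached.
L would need C and V (Gate 5), but V never turns on.
Reached: U — 1 of the 3.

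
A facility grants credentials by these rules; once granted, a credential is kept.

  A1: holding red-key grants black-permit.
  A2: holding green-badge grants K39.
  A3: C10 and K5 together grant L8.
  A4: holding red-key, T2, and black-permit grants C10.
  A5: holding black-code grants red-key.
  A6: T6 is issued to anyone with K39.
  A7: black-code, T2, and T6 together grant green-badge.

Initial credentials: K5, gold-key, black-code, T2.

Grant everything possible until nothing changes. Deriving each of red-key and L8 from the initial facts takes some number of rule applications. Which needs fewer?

red-key

red-key: Holding black-code grants red-key (A5). [1 rule application]
L8: Holding black-code grants red-key (A5). Holding red-key grants black-permit (A1). Holding red-key, T2, and black-permit grants C10 (A4). Holding C10 and K5 grants L8 (A3). [4 rule applications]
red-key needs fewer.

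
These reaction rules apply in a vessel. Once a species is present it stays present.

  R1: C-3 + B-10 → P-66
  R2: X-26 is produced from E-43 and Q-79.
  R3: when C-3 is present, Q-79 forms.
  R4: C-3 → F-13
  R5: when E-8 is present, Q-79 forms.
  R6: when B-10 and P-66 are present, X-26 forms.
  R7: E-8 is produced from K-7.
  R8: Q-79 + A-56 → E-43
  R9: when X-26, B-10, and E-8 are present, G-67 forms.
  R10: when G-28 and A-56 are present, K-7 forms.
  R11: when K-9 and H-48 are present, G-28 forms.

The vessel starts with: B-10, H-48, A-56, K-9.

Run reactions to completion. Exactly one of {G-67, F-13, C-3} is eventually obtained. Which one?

K-9 and H-48 present → G-28 forms (R11).
G-28 and A-56 present → K-7 forms (R10).
K-7 present → E-8 forms (R7).
E-8 present → Q-79 forms (R5).
Q-79 and A-56 present → E-43 forms (R8).
E-43 and Q-79 present → X-26 forms (R2).
X-26, B-10, and E-8 present → G-67 forms (R9).
F-13 would need C-3 (R4), but C-3 never forms. No rule produces C-3, and it is not given.

G-67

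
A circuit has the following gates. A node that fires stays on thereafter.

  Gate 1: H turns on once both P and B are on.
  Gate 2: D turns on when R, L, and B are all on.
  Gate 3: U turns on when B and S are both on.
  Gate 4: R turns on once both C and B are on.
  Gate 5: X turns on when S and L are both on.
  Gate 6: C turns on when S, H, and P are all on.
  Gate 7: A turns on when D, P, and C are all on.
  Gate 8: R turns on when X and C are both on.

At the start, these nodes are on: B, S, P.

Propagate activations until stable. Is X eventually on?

No

X would need S and L (Gate 5), but L never turns on.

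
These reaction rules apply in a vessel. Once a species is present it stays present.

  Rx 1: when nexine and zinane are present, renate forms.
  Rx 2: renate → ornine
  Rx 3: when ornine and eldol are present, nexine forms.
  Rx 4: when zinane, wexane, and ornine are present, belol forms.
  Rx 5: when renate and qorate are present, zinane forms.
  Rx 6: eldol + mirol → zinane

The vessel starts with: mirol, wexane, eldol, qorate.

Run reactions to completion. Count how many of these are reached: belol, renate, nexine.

0

belol would need zinane, wexane, and ornine (Rx 4), but ornine never forms.
renate would need nexine and zinane (Rx 1), but nexine never forms.
nexine would need ornine and eldol (Rx 3), but ornine never forms.
None of the 3 are reached.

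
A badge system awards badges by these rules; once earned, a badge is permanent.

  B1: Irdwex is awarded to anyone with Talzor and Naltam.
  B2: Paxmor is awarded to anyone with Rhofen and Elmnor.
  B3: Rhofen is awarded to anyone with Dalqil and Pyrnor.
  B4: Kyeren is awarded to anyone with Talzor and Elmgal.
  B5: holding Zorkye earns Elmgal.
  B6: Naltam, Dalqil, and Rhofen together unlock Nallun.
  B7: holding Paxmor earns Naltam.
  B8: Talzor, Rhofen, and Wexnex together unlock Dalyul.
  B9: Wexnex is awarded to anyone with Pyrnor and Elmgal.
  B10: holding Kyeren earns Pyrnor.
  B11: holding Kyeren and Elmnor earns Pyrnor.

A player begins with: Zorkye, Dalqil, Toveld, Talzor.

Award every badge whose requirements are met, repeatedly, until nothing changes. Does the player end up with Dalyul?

Yes

With Zorkye, Elmgal is earned (B5).
With Talzor and Elmgal, Kyeren is earned (B4).
With Kyeren, Pyrnor is earned (B10).
With Dalqil and Pyrnor, Rhofen is earned (B3).
With Pyrnor and Elmgal, Wexnex is earned (B9).
With Talzor, Rhofen, and Wexnex, Dalyul is earned (B8).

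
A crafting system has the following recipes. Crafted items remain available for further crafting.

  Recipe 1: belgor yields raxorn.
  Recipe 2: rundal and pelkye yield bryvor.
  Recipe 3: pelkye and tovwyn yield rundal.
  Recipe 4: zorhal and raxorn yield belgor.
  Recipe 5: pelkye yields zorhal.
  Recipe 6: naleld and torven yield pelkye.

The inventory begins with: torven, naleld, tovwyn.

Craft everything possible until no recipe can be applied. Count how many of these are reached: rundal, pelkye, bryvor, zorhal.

naleld and torven → pelkye (Recipe 6).
Using Recipe 5, pelkye makes zorhal.
Using Recipe 3, pelkye and tovwyn make rundal.
rundal and pelkye → bryvor (Recipe 2).
rundal: reached.
pelkye: reached.
bryvor: reached.
zorhal: reached.
All 4 are reached.

4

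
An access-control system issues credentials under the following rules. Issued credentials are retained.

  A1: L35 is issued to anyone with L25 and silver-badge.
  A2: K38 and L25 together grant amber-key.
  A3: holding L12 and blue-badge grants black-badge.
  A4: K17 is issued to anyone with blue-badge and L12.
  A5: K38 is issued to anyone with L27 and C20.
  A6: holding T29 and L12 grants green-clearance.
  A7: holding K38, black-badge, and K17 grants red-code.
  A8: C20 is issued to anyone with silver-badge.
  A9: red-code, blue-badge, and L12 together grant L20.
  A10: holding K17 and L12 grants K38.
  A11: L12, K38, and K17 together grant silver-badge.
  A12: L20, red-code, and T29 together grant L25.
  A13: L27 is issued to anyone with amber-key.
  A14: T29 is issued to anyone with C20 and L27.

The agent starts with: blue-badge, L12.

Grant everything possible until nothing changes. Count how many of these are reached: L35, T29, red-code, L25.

Holding blue-badge and L12 grants K17 (A4).
Holding L12 and blue-badge grants black-badge (A3).
Holding K17 and L12 grants K38 (A10).
Holding K38, black-badge, and K17 grants red-code (A7).
L35 would need L25 and silver-badge (A1), but L25 is never granted.
T29 would need C20 and L27 (A14), but L27 is never granted.
red-code: reached.
L25 would need L20, red-code, and T29 (A12), but T29 is never granted.
Reached: red-code — 1 of the 4.

1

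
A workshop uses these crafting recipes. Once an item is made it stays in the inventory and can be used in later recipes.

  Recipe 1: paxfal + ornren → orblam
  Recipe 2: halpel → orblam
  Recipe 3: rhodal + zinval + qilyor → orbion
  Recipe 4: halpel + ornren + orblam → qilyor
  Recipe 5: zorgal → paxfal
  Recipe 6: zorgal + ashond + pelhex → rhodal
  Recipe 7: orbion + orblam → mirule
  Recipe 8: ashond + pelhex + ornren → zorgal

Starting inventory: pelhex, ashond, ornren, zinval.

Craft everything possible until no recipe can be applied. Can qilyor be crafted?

No

qilyor would need halpel, ornren, and orblam (Recipe 4), but halpel is never obtained.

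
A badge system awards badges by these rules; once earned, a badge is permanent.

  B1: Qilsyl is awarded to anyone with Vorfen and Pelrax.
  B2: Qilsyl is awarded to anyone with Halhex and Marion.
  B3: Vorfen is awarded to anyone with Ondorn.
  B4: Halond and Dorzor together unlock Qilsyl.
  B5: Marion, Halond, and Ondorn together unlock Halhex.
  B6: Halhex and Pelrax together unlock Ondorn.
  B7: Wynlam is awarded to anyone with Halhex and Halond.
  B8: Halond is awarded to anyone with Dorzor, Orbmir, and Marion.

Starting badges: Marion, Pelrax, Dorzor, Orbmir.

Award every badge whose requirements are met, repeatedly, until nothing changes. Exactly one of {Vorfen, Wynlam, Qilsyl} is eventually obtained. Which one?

With Dorzor, Orbmir, and Marion, Halond is earned (B8).
With Halond and Dorzor, Qilsyl is earned (B4).
Vorfen would need Ondorn (B3), but Ondorn is never earned. Wynlam would need Halhex and Halond (B7), but Halhex is never earned.

Qilsyl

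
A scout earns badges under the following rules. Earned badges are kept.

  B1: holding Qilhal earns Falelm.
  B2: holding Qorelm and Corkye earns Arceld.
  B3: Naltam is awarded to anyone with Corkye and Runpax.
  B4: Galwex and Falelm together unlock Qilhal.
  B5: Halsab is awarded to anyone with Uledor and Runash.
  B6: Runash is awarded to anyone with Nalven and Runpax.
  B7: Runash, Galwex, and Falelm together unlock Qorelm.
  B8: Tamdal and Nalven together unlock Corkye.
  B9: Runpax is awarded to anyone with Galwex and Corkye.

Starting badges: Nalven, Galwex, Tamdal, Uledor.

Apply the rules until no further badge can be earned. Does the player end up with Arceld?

No

Arceld would need Qorelm and Corkye (B2), but Qorelm is never earned.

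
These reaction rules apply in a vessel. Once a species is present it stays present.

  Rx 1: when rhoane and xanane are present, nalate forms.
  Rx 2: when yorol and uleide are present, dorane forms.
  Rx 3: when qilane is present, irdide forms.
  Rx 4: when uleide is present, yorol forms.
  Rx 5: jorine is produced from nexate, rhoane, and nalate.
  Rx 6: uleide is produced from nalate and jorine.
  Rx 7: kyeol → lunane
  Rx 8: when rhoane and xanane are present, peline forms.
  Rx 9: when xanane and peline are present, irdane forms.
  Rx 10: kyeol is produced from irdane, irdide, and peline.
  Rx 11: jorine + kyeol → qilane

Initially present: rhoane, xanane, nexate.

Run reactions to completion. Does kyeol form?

No

kyeol would need irdane, irdide, and peline (Rx 10), but irdide never forms.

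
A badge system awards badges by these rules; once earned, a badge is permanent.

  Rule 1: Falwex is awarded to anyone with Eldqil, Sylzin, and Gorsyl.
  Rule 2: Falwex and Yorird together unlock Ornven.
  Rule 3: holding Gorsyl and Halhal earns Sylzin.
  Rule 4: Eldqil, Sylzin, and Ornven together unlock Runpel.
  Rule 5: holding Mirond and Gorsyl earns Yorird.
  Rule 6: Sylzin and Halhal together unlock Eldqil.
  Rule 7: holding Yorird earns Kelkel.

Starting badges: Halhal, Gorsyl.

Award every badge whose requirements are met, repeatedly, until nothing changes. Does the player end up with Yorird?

No

Yorird would need Mirond and Gorsyl (Rule 5), but Mirond is never earned.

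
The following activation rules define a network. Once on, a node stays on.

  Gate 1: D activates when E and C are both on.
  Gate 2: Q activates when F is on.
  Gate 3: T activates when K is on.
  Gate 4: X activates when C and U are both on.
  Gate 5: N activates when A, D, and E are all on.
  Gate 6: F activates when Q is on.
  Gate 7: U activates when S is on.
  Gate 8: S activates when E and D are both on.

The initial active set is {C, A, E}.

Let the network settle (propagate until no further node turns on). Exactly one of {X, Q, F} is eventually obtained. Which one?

X

Gate 1: E and C on → D on.
E and D are on, so S activates (Gate 8).
S is on, so U activates (Gate 7).
Gate 4: C and U on → X on.
Q would need F (Gate 2), but F never turns on. F would need Q (Gate 6), but Q never turns on.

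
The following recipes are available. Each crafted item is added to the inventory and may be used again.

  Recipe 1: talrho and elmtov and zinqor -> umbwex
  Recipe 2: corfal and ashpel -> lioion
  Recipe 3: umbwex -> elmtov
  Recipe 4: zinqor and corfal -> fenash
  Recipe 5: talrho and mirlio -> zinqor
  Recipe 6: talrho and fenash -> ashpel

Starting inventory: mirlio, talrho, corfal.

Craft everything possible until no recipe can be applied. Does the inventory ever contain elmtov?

elmtov would need umbwex (Recipe 3), but umbwex is never obtained.

No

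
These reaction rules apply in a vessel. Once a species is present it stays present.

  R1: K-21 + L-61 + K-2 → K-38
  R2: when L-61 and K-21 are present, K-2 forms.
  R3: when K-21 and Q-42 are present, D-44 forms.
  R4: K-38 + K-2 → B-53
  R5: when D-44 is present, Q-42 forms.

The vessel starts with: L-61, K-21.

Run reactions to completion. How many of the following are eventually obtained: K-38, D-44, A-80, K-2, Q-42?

L-61 and K-21 present → K-2 forms (R2).
K-21, L-61, and K-2 present → K-38 forms (R1).
K-38: reached.
D-44 would need K-21 and Q-42 (R3), but Q-42 never forms.
No rule produces A-80, and it is not given.
K-2: reached.
Q-42 would need D-44 (R5), but D-44 never forms.
Reached: K-38 and K-2 — 2 of the 5.

2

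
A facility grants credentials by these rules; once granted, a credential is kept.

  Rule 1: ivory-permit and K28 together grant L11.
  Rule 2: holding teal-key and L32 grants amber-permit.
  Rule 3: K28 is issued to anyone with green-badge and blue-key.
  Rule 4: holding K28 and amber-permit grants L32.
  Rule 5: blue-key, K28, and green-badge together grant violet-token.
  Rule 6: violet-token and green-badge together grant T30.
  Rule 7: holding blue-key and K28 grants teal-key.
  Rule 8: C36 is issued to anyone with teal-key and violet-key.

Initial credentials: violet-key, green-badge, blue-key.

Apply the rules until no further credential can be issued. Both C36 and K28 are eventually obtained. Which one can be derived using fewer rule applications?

K28: Holding green-badge and blue-key grants K28 (Rule 3). [1 rule application]
C36: Holding green-badge and blue-key grants K28 (Rule 3). Holding blue-key and K28 grants teal-key (Rule 7). Holding teal-key and violet-key grants C36 (Rule 8). [3 rule applications]
K28 needs fewer.

K28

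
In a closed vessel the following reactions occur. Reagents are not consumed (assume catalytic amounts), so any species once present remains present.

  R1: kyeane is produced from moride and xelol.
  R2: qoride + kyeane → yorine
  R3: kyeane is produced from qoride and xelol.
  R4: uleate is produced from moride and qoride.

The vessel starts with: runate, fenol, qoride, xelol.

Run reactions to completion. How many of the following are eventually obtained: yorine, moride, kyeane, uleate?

qoride and xelol present → kyeane forms (R3).
qoride and kyeane present → yorine forms (R2).
yorine: reached.
No rule produces moride, and it is not given.
kyeane: reached.
uleate would need moride and qoride (R4), but moride never forms.
Reached: yorine and kyeane — 2 of the 4.

2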